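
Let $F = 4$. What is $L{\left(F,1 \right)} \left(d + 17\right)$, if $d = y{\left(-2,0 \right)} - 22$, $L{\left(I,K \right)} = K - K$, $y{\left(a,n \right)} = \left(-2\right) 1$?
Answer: $0$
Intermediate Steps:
$y{\left(a,n \right)} = -2$
$L{\left(I,K \right)} = 0$
$d = -24$ ($d = -2 - 22 = -24$)
$L{\left(F,1 \right)} \left(d + 17\right) = 0 \left(-24 + 17\right) = 0 \left(-7\right) = 0$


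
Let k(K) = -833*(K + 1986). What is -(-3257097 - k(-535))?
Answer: 2048414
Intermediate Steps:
k(K) = -1654338 - 833*K (k(K) = -833*(1986 + K) = -1654338 - 833*K)
-(-3257097 - k(-535)) = -(-3257097 - (-1654338 - 833*(-535))) = -(-3257097 - (-1654338 + 445655)) = -(-3257097 - 1*(-1208683)) = -(-3257097 + 1208683) = -1*(-2048414) = 2048414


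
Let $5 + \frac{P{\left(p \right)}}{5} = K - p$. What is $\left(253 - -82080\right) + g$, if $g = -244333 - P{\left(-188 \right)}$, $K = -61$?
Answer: $-162610$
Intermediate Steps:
$P{\left(p \right)} = -330 - 5 p$ ($P{\left(p \right)} = -25 + 5 \left(-61 - p\right) = -25 - \left(305 + 5 p\right) = -330 - 5 p$)
$g = -244943$ ($g = -244333 - \left(-330 - -940\right) = -244333 - \left(-330 + 940\right) = -244333 - 610 = -244943$)
$\left(253 - -82080\right) + g = \left(253 - -82080\right) - 244943 = \left(253 + 82080\right) - 244943 = 82333 - 244943 = -162610$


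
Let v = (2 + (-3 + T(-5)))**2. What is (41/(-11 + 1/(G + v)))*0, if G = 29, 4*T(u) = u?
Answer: 0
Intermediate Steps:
T(u) = u/4
v = 81/16 (v = (2 + (-3 + (1/4)*(-5)))**2 = (2 + (-3 - 5/4))**2 = (2 - 17/4)**2 = (-9/4)**2 = 81/16 ≈ 5.0625)
(41/(-11 + 1/(G + v)))*0 = (41/(-11 + 1/(29 + 81/16)))*0 = (41/(-11 + 1/(545/16)))*0 = (41/(-11 + 16/545))*0 = (41/(-5979/545))*0 = -545/5979*41*0 = -22345/5979*0 = 0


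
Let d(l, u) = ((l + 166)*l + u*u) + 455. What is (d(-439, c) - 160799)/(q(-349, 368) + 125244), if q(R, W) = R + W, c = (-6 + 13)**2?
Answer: -38096/125263 ≈ -0.30413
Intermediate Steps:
c = 49 (c = 7**2 = 49)
d(l, u) = 455 + u**2 + l*(166 + l) (d(l, u) = ((166 + l)*l + u**2) + 455 = (l*(166 + l) + u**2) + 455 = (u**2 + l*(166 + l)) + 455 = 455 + u**2 + l*(166 + l))
(d(-439, c) - 160799)/(q(-349, 368) + 125244) = ((455 + (-439)**2 + 49**2 + 166*(-439)) - 160799)/((-349 + 368) + 125244) = ((455 + 192721 + 2401 - 72874) - 160799)/(19 + 125244) = (122703 - 160799)/125263 = -38096*1/125263 = -38096/125263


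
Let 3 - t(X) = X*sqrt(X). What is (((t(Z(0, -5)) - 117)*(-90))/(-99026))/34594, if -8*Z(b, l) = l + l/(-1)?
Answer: -2565/856426361 ≈ -2.9950e-6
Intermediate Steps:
Z(b, l) = 0 (Z(b, l) = -(l + l/(-1))/8 = -(l + l*(-1))/8 = -(l - l)/8 = -1/8*0 = 0)
t(X) = 3 - X**(3/2) (t(X) = 3 - X*sqrt(X) = 3 - X**(3/2))
(((t(Z(0, -5)) - 117)*(-90))/(-99026))/34594 = ((((3 - 0**(3/2)) - 117)*(-90))/(-99026))/34594 = ((((3 - 1*0) - 117)*(-90))*(-1/99026))*(1/34594) = ((((3 + 0) - 117)*(-90))*(-1/99026))*(1/34594) = (((3 - 117)*(-90))*(-1/99026))*(1/34594) = (-114*(-90)*(-1/99026))*(1/34594) = (10260*(-1/99026))*(1/34594) = -5130/49513*1/34594 = -2565/856426361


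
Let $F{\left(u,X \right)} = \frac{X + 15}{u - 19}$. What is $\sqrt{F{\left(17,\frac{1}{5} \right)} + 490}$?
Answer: $\frac{6 \sqrt{335}}{5} \approx 21.964$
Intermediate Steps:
$F{\left(u,X \right)} = \frac{15 + X}{-19 + u}$
$\sqrt{F{\left(17,\frac{1}{5} \right)} + 490} = \sqrt{\frac{15 + \frac{1}{5}}{-19 + 17} + 490} = \sqrt{\frac{15 + \frac{1}{5}}{-2} + 490} = \sqrt{\left(- \frac{1}{2}\right) \frac{76}{5} + 490} = \sqrt{- \frac{38}{5} + 490} = \sqrt{\frac{2412}{5}} = \frac{6 \sqrt{335}}{5}$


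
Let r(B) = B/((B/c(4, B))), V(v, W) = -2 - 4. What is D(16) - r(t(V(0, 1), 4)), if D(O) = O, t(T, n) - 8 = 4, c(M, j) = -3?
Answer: 19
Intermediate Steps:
V(v, W) = -6
t(T, n) = 12 (t(T, n) = 8 + 4 = 12)
r(B) = -3 (r(B) = B/((B/(-3))) = B/((B*(-1/3))) = B/((-B/3)) = (-3/B)*B = -3)
D(16) - r(t(V(0, 1), 4)) = 16 - 1*(-3) = 16 + 3 = 19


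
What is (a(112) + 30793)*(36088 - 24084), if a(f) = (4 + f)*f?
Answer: 525595140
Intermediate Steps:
a(f) = f*(4 + f)
(a(112) + 30793)*(36088 - 24084) = (112*(4 + 112) + 30793)*(36088 - 24084) = (112*116 + 30793)*12004 = (12992 + 30793)*12004 = 43785*12004 = 525595140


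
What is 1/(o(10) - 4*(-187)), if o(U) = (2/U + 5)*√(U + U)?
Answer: 935/698704 - 13*√5/698704 ≈ 0.0012966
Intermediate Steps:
o(U) = √2*√U*(5 + 2/U) (o(U) = (5 + 2/U)*√(2*U) = (5 + 2/U)*(√2*√U) = √2*√U*(5 + 2/U))
1/(o(10) - 4*(-187)) = 1/(√2*(2 + 5*10)/√10 - 4*(-187)) = 1/(√2*(√10/10)*(2 + 50) + 748) = 1/(√2*(√10/10)*52 + 748) = 1/(52*√5/5 + 748) = 1/(748 + 52*√5/5)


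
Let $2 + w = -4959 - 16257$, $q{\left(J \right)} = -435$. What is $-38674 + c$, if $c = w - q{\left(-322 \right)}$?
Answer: $-59457$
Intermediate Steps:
$w = -21218$ ($w = -2 - 21216 = -21218$)
$c = -20783$ ($c = -21218 - -435 = -21218 + 435 = -20783$)
$-38674 + c = -38674 - 20783 = -59457$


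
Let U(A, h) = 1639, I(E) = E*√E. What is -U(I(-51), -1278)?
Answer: -1639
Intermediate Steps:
I(E) = E^(3/2)
-U(I(-51), -1278) = -1*1639 = -1639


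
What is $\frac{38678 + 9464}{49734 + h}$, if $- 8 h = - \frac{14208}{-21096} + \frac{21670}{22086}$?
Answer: $\frac{1246145656464}{1287348891521} \approx 0.96799$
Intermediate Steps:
$h = - \frac{5353807}{25884792}$ ($h = - \frac{- \frac{14208}{-21096} + \frac{21670}{22086}}{8} = - \frac{\left(-14208\right) \left(- \frac{1}{21096}\right) + 21670 \cdot \frac{1}{22086}}{8} = - \frac{\frac{592}{879} + \frac{10835}{11043}}{8} = \left(- \frac{1}{8}\right) \frac{5353807}{3235599} = - \frac{5353807}{25884792} \approx -0.20683$)
$\frac{38678 + 9464}{49734 + h} = \frac{38678 + 9464}{49734 - \frac{5353807}{25884792}} = \frac{48142}{\frac{1287348891521}{25884792}} = 48142 \cdot \frac{25884792}{1287348891521} = \frac{1246145656464}{1287348891521}$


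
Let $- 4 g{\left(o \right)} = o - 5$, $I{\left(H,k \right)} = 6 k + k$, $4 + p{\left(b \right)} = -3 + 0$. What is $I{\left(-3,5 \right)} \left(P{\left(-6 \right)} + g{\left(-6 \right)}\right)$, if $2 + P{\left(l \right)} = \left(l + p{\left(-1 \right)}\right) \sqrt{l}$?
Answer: $\frac{105}{4} - 455 i \sqrt{6} \approx 26.25 - 1114.5 i$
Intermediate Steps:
$p{\left(b \right)} = -7$ ($p{\left(b \right)} = -4 + \left(-3 + 0\right) = -4 - 3 = -7$)
$I{\left(H,k \right)} = 7 k$
$g{\left(o \right)} = \frac{5}{4} - \frac{o}{4}$ ($g{\left(o \right)} = - \frac{o - 5}{4} = - \frac{-5 + o}{4} = \frac{5}{4} - \frac{o}{4}$)
$P{\left(l \right)} = -2 + \sqrt{l} \left(-7 + l\right)$ ($P{\left(l \right)} = -2 + \left(l - 7\right) \sqrt{l} = -2 + \left(-7 + l\right) \sqrt{l} = -2 + \sqrt{l} \left(-7 + l\right)$)
$I{\left(-3,5 \right)} \left(P{\left(-6 \right)} + g{\left(-6 \right)}\right) = 7 \cdot 5 \left(\left(-2 + \left(-6\right)^{\frac{3}{2}} - 7 \sqrt{-6}\right) + \left(\frac{5}{4} - - \frac{3}{2}\right)\right) = 35 \left(\left(-2 - 6 i \sqrt{6} - 7 i \sqrt{6}\right) + \left(\frac{5}{4} + \frac{3}{2}\right)\right) = 35 \left(\left(-2 - 6 i \sqrt{6} - 7 i \sqrt{6}\right) + \frac{11}{4}\right) = 35 \left(\left(-2 - 13 i \sqrt{6}\right) + \frac{11}{4}\right) = 35 \left(\frac{3}{4} - 13 i \sqrt{6}\right) = \frac{105}{4} - 455 i \sqrt{6}$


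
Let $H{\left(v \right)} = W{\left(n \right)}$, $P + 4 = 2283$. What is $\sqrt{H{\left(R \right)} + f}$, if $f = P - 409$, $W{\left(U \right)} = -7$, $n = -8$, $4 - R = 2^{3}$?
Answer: $9 \sqrt{23} \approx 43.162$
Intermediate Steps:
$P = 2279$ ($P = -4 + 2283 = 2279$)
$R = -4$ ($R = 4 - 2^{3} = 4 - 8 = -4$)
$H{\left(v \right)} = -7$
$f = 1870$ ($f = 2279 - 409 = 1870$)
$\sqrt{H{\left(R \right)} + f} = \sqrt{-7 + 1870} = \sqrt{1863} = 9 \sqrt{23}$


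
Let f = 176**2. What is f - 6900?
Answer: 24076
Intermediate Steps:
f = 30976
f - 6900 = 30976 - 6900 = 24076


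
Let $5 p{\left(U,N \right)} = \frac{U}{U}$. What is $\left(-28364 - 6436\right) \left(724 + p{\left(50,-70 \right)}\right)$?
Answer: $-25202160$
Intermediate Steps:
$p{\left(U,N \right)} = \frac{1}{5}$ ($p{\left(U,N \right)} = \frac{U \frac{1}{U}}{5} = \frac{1}{5} \cdot 1 = \frac{1}{5}$)
$\left(-28364 - 6436\right) \left(724 + p{\left(50,-70 \right)}\right) = \left(-28364 - 6436\right) \left(724 + \frac{1}{5}\right) = \left(-34800\right) \frac{3621}{5} = -25202160$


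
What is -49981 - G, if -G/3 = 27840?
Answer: 33539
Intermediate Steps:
G = -83520 (G = -3*27840 = -83520)
-49981 - G = -49981 - 1*(-83520) = -49981 + 83520 = 33539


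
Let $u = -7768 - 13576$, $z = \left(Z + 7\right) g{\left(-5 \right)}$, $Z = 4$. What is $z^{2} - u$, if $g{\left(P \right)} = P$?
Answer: $24369$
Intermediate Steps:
$z = -55$ ($z = \left(4 + 7\right) \left(-5\right) = 11 \left(-5\right) = -55$)
$u = -21344$
$z^{2} - u = \left(-55\right)^{2} - -21344 = 3025 + 21344 = 24369$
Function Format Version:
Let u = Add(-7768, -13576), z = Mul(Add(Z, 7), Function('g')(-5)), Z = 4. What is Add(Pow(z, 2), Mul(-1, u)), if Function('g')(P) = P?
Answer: 24369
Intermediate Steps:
z = -55 (z = Mul(Add(4, 7), -5) = Mul(11, -5) = -55)
u = -21344
Add(Pow(z, 2), Mul(-1, u)) = Add(Pow(-55, 2), Mul(-1, -21344)) = Add(3025, 21344) = 24369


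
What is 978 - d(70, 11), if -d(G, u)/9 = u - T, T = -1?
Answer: 1086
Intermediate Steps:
d(G, u) = -9 - 9*u (d(G, u) = -9*(u - 1*(-1)) = -9*(u + 1) = -9*(1 + u) = -9 - 9*u)
978 - d(70, 11) = 978 - (-9 - 9*11) = 978 - (-9 - 99) = 978 - 1*(-108) = 978 + 108 = 1086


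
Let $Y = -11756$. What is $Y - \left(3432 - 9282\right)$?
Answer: $-5906$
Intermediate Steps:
$Y - \left(3432 - 9282\right) = -11756 - \left(3432 - 9282\right) = -11756 - -5850 = -11756 + 5850 = -5906$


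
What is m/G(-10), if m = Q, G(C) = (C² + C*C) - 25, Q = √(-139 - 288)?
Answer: I*√427/175 ≈ 0.11808*I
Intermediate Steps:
Q = I*√427 (Q = √(-427) = I*√427 ≈ 20.664*I)
G(C) = -25 + 2*C² (G(C) = (C² + C²) - 25 = 2*C² - 25 = -25 + 2*C²)
m = I*√427 ≈ 20.664*I
m/G(-10) = (I*√427)/(-25 + 2*(-10)²) = (I*√427)/(-25 + 2*100) = (I*√427)/(-25 + 200) = (I*√427)/175 = (I*√427)*(1/175) = I*√427/175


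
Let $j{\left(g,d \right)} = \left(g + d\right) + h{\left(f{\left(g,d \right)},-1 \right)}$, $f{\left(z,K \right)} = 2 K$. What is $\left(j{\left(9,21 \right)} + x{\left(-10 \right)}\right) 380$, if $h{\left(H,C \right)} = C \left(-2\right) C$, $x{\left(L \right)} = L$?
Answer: $6840$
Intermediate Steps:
$h{\left(H,C \right)} = - 2 C^{2}$ ($h{\left(H,C \right)} = - 2 C C = - 2 C^{2}$)
$j{\left(g,d \right)} = -2 + d + g$ ($j{\left(g,d \right)} = \left(g + d\right) - 2 \left(-1\right)^{2} = \left(d + g\right) - 2 = -2 + d + g$)
$\left(j{\left(9,21 \right)} + x{\left(-10 \right)}\right) 380 = \left(\left(-2 + 21 + 9\right) - 10\right) 380 = \left(28 - 10\right) 380 = 18 \cdot 380 = 6840$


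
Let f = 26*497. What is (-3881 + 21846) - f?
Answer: 5043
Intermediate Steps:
f = 12922
(-3881 + 21846) - f = (-3881 + 21846) - 1*12922 = 17965 - 12922 = 5043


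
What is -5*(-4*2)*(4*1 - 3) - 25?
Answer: 15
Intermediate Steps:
-5*(-4*2)*(4*1 - 3) - 25 = -(-40)*(4 - 3) - 25 = -(-40) - 25 = -5*(-8) - 25 = 40 - 25 = 15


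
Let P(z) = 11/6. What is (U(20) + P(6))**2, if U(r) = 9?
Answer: 4225/36 ≈ 117.36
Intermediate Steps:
P(z) = 11/6 (P(z) = 11*(1/6) = 11/6)
(U(20) + P(6))**2 = (9 + 11/6)**2 = (65/6)**2 = 4225/36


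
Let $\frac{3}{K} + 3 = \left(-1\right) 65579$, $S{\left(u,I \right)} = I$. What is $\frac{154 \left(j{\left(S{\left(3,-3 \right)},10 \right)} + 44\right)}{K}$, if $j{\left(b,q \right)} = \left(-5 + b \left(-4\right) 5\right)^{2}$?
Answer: $-10331919444$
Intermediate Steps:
$j{\left(b,q \right)} = \left(-5 - 20 b\right)^{2}$ ($j{\left(b,q \right)} = \left(-5 + - 4 b 5\right)^{2} = \left(-5 - 20 b\right)^{2}$)
$K = - \frac{3}{65582}$ ($K = \frac{3}{-3 - 65579} = \frac{3}{-65582} = 3 \left(- \frac{1}{65582}\right) = - \frac{3}{65582} \approx -4.5744 \cdot 10^{-5}$)
$\frac{154 \left(j{\left(S{\left(3,-3 \right)},10 \right)} + 44\right)}{K} = \frac{154 \left(25 \left(1 + 4 \left(-3\right)\right)^{2} + 44\right)}{- \frac{3}{65582}} = 154 \left(25 \left(1 - 12\right)^{2} + 44\right) \left(- \frac{65582}{3}\right) = 154 \left(25 \left(-11\right)^{2} + 44\right) \left(- \frac{65582}{3}\right) = 154 \left(25 \cdot 121 + 44\right) \left(- \frac{65582}{3}\right) = 154 \left(3025 + 44\right) \left(- \frac{65582}{3}\right) = 154 \cdot 3069 \left(- \frac{65582}{3}\right) = 472626 \left(- \frac{65582}{3}\right) = -10331919444$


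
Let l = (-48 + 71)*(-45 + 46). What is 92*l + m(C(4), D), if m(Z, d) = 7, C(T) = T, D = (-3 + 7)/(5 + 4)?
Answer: 2123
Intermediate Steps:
D = 4/9 ≈ 0.44444
l = 23 (l = 23*1 = 23)
92*l + m(C(4), D) = 92*23 + 7 = 2116 + 7 = 2123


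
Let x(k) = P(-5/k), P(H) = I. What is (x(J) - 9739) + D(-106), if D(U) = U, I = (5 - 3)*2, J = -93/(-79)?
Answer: -9841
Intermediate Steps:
J = 93/79 (J = -93*(-1/79) = 93/79 ≈ 1.1772)
I = 4 (I = 2*2 = 4)
P(H) = 4
x(k) = 4
(x(J) - 9739) + D(-106) = (4 - 9739) - 106 = -9735 - 106 = -9841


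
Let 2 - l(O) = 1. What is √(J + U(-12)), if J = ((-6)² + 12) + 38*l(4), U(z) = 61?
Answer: 7*√3 ≈ 12.124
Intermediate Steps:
l(O) = 1 (l(O) = 2 - 1*1 = 2 - 1 = 1)
J = 86 (J = ((-6)² + 12) + 38*1 = (36 + 12) + 38 = 48 + 38 = 86)
√(J + U(-12)) = √(86 + 61) = √147 = 7*√3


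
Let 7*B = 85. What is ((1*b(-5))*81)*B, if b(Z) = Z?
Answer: -34425/7 ≈ -4917.9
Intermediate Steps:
B = 85/7 (B = (1/7)*85 = 85/7 ≈ 12.143)
((1*b(-5))*81)*B = ((1*(-5))*81)*(85/7) = -5*81*(85/7) = -405*85/7 = -34425/7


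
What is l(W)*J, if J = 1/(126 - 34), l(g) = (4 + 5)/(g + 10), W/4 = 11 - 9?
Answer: 1/184 ≈ 0.0054348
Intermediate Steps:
W = 8 (W = 4*(11 - 9) = 4*2 = 8)
l(g) = 9/(10 + g)
J = 1/92 ≈ 0.010870
l(W)*J = (9/(10 + 8))*(1/92) = (9/18)*(1/92) = (9*(1/18))*(1/92) = (½)*(1/92) = 1/184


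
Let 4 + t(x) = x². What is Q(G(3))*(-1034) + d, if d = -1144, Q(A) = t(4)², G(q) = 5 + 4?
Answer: -150040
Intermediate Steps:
t(x) = -4 + x²
G(q) = 9
Q(A) = 144 (Q(A) = (-4 + 4²)² = (-4 + 16)² = 12² = 144)
Q(G(3))*(-1034) + d = 144*(-1034) - 1144 = -148896 - 1144 = -150040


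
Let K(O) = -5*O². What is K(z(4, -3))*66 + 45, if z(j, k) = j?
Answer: -5235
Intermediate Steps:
K(z(4, -3))*66 + 45 = -5*4²*66 + 45 = -5*16*66 + 45 = -80*66 + 45 = -5280 + 45 = -5235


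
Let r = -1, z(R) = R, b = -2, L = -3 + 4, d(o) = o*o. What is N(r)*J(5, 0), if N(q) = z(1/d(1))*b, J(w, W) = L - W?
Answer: -2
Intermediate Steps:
d(o) = o**2
L = 1
J(w, W) = 1 - W
N(q) = -2 (N(q) = -2/1**2 = -2/1 = 1*(-2) = -2)
N(r)*J(5, 0) = -2*(1 - 1*0) = -2*(1 + 0) = -2*1 = -2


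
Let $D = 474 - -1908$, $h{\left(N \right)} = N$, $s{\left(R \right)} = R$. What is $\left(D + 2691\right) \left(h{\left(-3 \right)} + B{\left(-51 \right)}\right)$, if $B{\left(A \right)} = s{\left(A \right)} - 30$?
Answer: $-426132$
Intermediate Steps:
$D = 2382$ ($D = 474 + 1908 = 2382$)
$B{\left(A \right)} = -30 + A$ ($B{\left(A \right)} = A - 30 = -30 + A$)
$\left(D + 2691\right) \left(h{\left(-3 \right)} + B{\left(-51 \right)}\right) = \left(2382 + 2691\right) \left(-3 - 81\right) = 5073 \left(-3 - 81\right) = 5073 \left(-84\right) = -426132$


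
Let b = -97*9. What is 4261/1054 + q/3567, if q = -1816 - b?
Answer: 346465/91698 ≈ 3.7783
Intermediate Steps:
b = -873
q = -943 (q = -1816 - 1*(-873) = -1816 + 873 = -943)
4261/1054 + q/3567 = 4261/1054 - 943/3567 = 4261*(1/1054) - 943*1/3567 = 4261/1054 - 23/87 = 346465/91698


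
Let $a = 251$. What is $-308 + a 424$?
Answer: $106116$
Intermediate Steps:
$-308 + a 424 = -308 + 251 \cdot 424 = -308 + 106424 = 106116$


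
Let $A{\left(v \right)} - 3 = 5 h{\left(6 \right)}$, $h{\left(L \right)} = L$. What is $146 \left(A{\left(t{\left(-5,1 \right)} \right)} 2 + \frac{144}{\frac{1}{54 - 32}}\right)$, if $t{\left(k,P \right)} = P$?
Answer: $472164$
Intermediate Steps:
$A{\left(v \right)} = 33$ ($A{\left(v \right)} = 3 + 5 \cdot 6 = 3 + 30 = 33$)
$146 \left(A{\left(t{\left(-5,1 \right)} \right)} 2 + \frac{144}{\frac{1}{54 - 32}}\right) = 146 \left(33 \cdot 2 + \frac{144}{\frac{1}{54 - 32}}\right) = 146 \left(66 + \frac{144}{\frac{1}{22}}\right) = 146 \left(66 + 144 \frac{1}{\frac{1}{22}}\right) = 146 \left(66 + 144 \cdot 22\right) = 146 \left(66 + 3168\right) = 146 \cdot 3234 = 472164$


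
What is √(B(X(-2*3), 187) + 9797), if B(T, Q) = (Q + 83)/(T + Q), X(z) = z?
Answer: √321008387/181 ≈ 98.987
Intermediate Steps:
B(T, Q) = (83 + Q)/(Q + T)
√(B(X(-2*3), 187) + 9797) = √((83 + 187)/(187 - 2*3) + 9797) = √(270/(187 - 6) + 9797) = √(270/181 + 9797) = √(1773527/181) = √321008387/181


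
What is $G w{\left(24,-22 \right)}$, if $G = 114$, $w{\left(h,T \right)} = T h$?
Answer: $-60192$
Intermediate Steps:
$G w{\left(24,-22 \right)} = 114 \left(\left(-22\right) 24\right) = 114 \left(-528\right) = -60192$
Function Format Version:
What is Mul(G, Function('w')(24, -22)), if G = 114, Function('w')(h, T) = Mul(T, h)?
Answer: -60192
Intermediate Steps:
Mul(G, Function('w')(24, -22)) = Mul(114, Mul(-22, 24)) = Mul(114, -528) = -60192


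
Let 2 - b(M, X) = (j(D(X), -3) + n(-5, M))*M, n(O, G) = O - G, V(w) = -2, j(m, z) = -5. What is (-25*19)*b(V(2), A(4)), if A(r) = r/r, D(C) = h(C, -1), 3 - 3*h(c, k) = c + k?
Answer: 6650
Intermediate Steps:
h(c, k) = 1 - c/3 - k/3 (h(c, k) = 1 - (c + k)/3 = 1 + (-c/3 - k/3) = 1 - c/3 - k/3)
D(C) = 4/3 - C/3 (D(C) = 1 - C/3 - 1/3*(-1) = 1 - C/3 + 1/3 = 4/3 - C/3)
A(r) = 1
b(M, X) = 2 - M*(-10 - M) (b(M, X) = 2 - (-5 + (-5 - M))*M = 2 - (-10 - M)*M = 2 - M*(-10 - M))
(-25*19)*b(V(2), A(4)) = (-25*19)*(2 + (-2)**2 + 10*(-2)) = -475*(2 + 4 - 20) = -475*(-14) = 6650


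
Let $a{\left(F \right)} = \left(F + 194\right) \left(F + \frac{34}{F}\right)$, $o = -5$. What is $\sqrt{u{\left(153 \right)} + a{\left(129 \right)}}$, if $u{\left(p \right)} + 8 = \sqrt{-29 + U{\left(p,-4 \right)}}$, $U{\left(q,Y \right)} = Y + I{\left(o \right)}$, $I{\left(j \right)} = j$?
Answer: $\frac{\sqrt{694664097 + 16641 i \sqrt{38}}}{129} \approx 204.31 + 0.015086 i$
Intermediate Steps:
$a{\left(F \right)} = \left(194 + F\right) \left(F + \frac{34}{F}\right)$
$U{\left(q,Y \right)} = -5 + Y$ ($U{\left(q,Y \right)} = Y - 5 = -5 + Y$)
$u{\left(p \right)} = -8 + i \sqrt{38}$ ($u{\left(p \right)} = -8 + \sqrt{-29 - 9} = -8 + \sqrt{-38} = -8 + i \sqrt{38}$)
$\sqrt{u{\left(153 \right)} + a{\left(129 \right)}} = \sqrt{\left(-8 + i \sqrt{38}\right) + \left(34 + 129^{2} + 194 \cdot 129 + \frac{6596}{129}\right)} = \sqrt{\left(-8 + i \sqrt{38}\right) + \left(34 + 16641 + 25026 + 6596 \cdot \frac{1}{129}\right)} = \sqrt{\left(-8 + i \sqrt{38}\right) + \left(34 + 16641 + 25026 + \frac{6596}{129}\right)} = \sqrt{\left(-8 + i \sqrt{38}\right) + \frac{5386025}{129}} = \sqrt{\frac{5384993}{129} + i \sqrt{38}}$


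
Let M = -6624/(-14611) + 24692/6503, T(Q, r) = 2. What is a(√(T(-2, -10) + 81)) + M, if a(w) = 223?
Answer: 21592269943/95015333 ≈ 227.25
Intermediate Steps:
M = 403850684/95015333 (M = -6624*(-1/14611) + 24692*(1/6503) = 6624/14611 + 24692/6503 = 403850684/95015333 ≈ 4.2504)
a(√(T(-2, -10) + 81)) + M = 223 + 403850684/95015333 = 21592269943/95015333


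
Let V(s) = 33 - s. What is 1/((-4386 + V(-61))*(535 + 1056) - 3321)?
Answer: -1/6831893 ≈ -1.4637e-7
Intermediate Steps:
1/((-4386 + V(-61))*(535 + 1056) - 3321) = 1/((-4386 + (33 - 1*(-61)))*(535 + 1056) - 3321) = 1/((-4386 + (33 + 61))*1591 - 3321) = 1/((-4386 + 94)*1591 - 3321) = 1/(-4292*1591 - 3321) = 1/(-6828572 - 3321) = 1/(-6831893) = -1/6831893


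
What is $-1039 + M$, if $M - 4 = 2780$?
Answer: $1745$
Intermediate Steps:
$M = 2784$ ($M = 4 + 2780 = 2784$)
$-1039 + M = -1039 + 2784 = 1745$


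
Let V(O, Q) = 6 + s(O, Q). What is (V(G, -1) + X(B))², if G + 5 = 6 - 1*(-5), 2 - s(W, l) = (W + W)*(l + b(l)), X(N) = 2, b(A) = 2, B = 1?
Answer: 4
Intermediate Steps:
s(W, l) = 2 - 2*W*(2 + l) (s(W, l) = 2 - (W + W)*(l + 2) = 2 - 2*W*(2 + l))
G = 6 (G = -5 + (6 - 1*(-5)) = -5 + (6 + 5) = -5 + 11 = 6)
V(O, Q) = 8 - 4*O - 2*O*Q (V(O, Q) = 6 + (2 - 4*O - 2*O*Q) = 8 - 4*O - 2*O*Q)
(V(G, -1) + X(B))² = ((8 - 4*6 - 2*6*(-1)) + 2)² = ((8 - 24 + 12) + 2)² = (-4 + 2)² = (-2)² = 4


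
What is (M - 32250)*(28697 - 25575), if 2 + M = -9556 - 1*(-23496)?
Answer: -57170064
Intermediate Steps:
M = 13938 (M = -2 + (-9556 - 1*(-23496)) = -2 + (-9556 + 23496) = -2 + 13940 = 13938)
(M - 32250)*(28697 - 25575) = (13938 - 32250)*(28697 - 25575) = -18312*3122 = -57170064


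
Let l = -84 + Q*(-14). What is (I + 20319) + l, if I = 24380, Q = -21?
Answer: 44909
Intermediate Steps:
l = 210 (l = -84 - 21*(-14) = -84 + 294 = 210)
(I + 20319) + l = (24380 + 20319) + 210 = 44699 + 210 = 44909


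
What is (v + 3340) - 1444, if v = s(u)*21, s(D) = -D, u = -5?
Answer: 2001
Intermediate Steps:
v = 105 (v = -1*(-5)*21 = 5*21 = 105)
(v + 3340) - 1444 = (105 + 3340) - 1444 = 3445 - 1444 = 2001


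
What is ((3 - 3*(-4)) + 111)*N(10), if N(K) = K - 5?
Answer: 630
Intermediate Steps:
N(K) = -5 + K
((3 - 3*(-4)) + 111)*N(10) = ((3 - 3*(-4)) + 111)*(-5 + 10) = ((3 + 12) + 111)*5 = (15 + 111)*5 = 126*5 = 630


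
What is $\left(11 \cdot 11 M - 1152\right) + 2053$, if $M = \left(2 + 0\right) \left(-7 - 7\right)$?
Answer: $-2487$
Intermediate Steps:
$M = -28$ ($M = 2 \left(-14\right) = -28$)
$\left(11 \cdot 11 M - 1152\right) + 2053 = \left(11 \cdot 11 \left(-28\right) - 1152\right) + 2053 = \left(121 \left(-28\right) - 1152\right) + 2053 = \left(-3388 - 1152\right) + 2053 = -4540 + 2053 = -2487$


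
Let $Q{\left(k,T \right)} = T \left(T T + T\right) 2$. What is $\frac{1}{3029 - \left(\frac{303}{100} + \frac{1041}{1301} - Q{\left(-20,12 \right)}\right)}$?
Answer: $\frac{130100}{880668997} \approx 0.00014773$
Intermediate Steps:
$Q{\left(k,T \right)} = 2 T \left(T + T^{2}\right)$ ($Q{\left(k,T \right)} = T \left(T^{2} + T\right) 2 = T \left(T + T^{2}\right) 2 = 2 T \left(T + T^{2}\right)$)
$\frac{1}{3029 - \left(\frac{303}{100} + \frac{1041}{1301} - Q{\left(-20,12 \right)}\right)} = \frac{1}{3029 - \left(\frac{303}{100} + \frac{1041}{1301} - 2 \cdot 12^{2} \left(1 + 12\right)\right)} = \frac{1}{3029 - \left(-3744 + \frac{303}{100} + \frac{1041}{1301}\right)} = \frac{1}{3029 + \left(3744 - \left(\frac{1041}{1301} + \frac{303}{100}\right)\right)} = \frac{1}{3029 + \left(3744 - \frac{498303}{130100}\right)} = \frac{1}{3029 + \frac{486596097}{130100}} = \frac{1}{\frac{880668997}{130100}} = \frac{130100}{880668997}$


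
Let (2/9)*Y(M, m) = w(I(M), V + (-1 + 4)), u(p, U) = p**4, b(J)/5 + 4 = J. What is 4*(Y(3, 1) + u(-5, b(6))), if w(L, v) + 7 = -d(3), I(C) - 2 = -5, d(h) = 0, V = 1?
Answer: 2374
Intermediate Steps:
b(J) = -20 + 5*J
I(C) = -3 (I(C) = 2 - 5 = -3)
w(L, v) = -7 (w(L, v) = -7 - 1*0 = -7 + 0 = -7)
Y(M, m) = -63/2 (Y(M, m) = (9/2)*(-7) = -63/2)
4*(Y(3, 1) + u(-5, b(6))) = 4*(-63/2 + (-5)**4) = 4*(-63/2 + 625) = 4*(1187/2) = 2374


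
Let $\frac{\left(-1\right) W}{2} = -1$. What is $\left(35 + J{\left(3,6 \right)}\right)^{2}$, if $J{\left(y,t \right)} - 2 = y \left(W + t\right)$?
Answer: $3721$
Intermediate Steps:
$W = 2$ ($W = \left(-2\right) \left(-1\right) = 2$)
$J{\left(y,t \right)} = 2 + y \left(2 + t\right)$
$\left(35 + J{\left(3,6 \right)}\right)^{2} = \left(35 + \left(2 + 2 \cdot 3 + 6 \cdot 3\right)\right)^{2} = \left(35 + \left(2 + 6 + 18\right)\right)^{2} = \left(35 + 26\right)^{2} = 61^{2} = 3721$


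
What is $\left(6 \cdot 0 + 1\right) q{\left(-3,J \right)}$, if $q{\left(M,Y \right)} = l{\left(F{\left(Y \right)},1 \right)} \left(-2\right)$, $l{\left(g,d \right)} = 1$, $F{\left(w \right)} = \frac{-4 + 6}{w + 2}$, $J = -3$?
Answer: $-2$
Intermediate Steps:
$F{\left(w \right)} = \frac{2}{2 + w}$
$q{\left(M,Y \right)} = -2$ ($q{\left(M,Y \right)} = 1 \left(-2\right) = -2$)
$\left(6 \cdot 0 + 1\right) q{\left(-3,J \right)} = \left(6 \cdot 0 + 1\right) \left(-2\right) = \left(0 + 1\right) \left(-2\right) = 1 \left(-2\right) = -2$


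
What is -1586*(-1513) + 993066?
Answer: 3392684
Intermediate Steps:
-1586*(-1513) + 993066 = 2399618 + 993066 = 3392684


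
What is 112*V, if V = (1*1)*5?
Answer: 560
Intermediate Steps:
V = 5 (V = 1*5 = 5)
112*V = 112*5 = 560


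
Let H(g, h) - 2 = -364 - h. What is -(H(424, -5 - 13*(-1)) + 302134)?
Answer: -301764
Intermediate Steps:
H(g, h) = -362 - h (H(g, h) = 2 + (-364 - h) = -362 - h)
-(H(424, -5 - 13*(-1)) + 302134) = -((-362 - (-5 - 13*(-1))) + 302134) = -((-362 - (-5 + 13)) + 302134) = -((-362 - 1*8) + 302134) = -((-362 - 8) + 302134) = -(-370 + 302134) = -1*301764 = -301764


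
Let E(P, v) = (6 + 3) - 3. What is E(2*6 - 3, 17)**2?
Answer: 36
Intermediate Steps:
E(P, v) = 6 (E(P, v) = 9 - 3 = 6)
E(2*6 - 3, 17)**2 = 6**2 = 36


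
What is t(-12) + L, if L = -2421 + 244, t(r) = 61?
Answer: -2116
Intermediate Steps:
L = -2177
t(-12) + L = 61 - 2177 = -2116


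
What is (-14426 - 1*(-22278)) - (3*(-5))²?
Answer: 7627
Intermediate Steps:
(-14426 - 1*(-22278)) - (3*(-5))² = (-14426 + 22278) - 1*(-15)² = 7852 - 1*225 = 7852 - 225 = 7627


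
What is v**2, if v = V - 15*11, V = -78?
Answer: 59049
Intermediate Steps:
v = -243 (v = -78 - 15*11 = -78 - 1*165 = -78 - 165 = -243)
v**2 = (-243)**2 = 59049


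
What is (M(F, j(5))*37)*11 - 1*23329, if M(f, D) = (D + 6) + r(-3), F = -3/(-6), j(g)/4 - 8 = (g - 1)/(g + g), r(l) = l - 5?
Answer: -52339/5 ≈ -10468.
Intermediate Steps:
r(l) = -5 + l
j(g) = 32 + 2*(-1 + g)/g (j(g) = 32 + 4*((g - 1)/(g + g)) = 32 + 4*((-1 + g)/((2*g))) = 32 + 4*((-1 + g)*(1/(2*g))) = 32 + 4*((-1 + g)/(2*g)) = 32 + 2*(-1 + g)/g)
F = ½ (F = -3*(-⅙) = ½ ≈ 0.50000)
M(f, D) = -2 + D (M(f, D) = (D + 6) + (-5 - 3) = (6 + D) - 8 = -2 + D)
(M(F, j(5))*37)*11 - 1*23329 = ((-2 + (34 - 2/5))*37)*11 - 1*23329 = ((-2 + (34 - 2*⅕))*37)*11 - 23329 = ((-2 + (34 - ⅖))*37)*11 - 23329 = ((-2 + 168/5)*37)*11 - 23329 = ((158/5)*37)*11 - 23329 = (5846/5)*11 - 23329 = 64306/5 - 23329 = -52339/5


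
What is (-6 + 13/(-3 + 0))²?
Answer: 961/9 ≈ 106.78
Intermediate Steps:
(-6 + 13/(-3 + 0))² = (-6 + 13/(-3))² = (-6 + 13*(-⅓))² = (-6 - 13/3)² = (-31/3)² = 961/9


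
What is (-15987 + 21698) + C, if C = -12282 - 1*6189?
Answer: -12760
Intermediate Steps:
C = -18471 (C = -12282 - 6189 = -18471)
(-15987 + 21698) + C = (-15987 + 21698) - 18471 = 5711 - 18471 = -12760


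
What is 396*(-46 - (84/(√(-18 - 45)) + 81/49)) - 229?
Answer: -935881/49 + 1584*I*√7 ≈ -19100.0 + 4190.9*I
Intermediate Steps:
396*(-46 - (84/(√(-18 - 45)) + 81/49)) - 229 = 396*(-46 - (84/(√(-63)) + 81*(1/49))) - 229 = 396*(-46 - (84/((3*I*√7)) + 81/49)) - 229 = 396*(-46 - (84*(-I*√7/21) + 81/49)) - 229 = 396*(-46 - (-4*I*√7 + 81/49)) - 229 = 396*(-46 - (81/49 - 4*I*√7)) - 229 = 396*(-46 + (-81/49 + 4*I*√7)) - 229 = 396*(-2335/49 + 4*I*√7) - 229 = (-924660/49 + 1584*I*√7) - 229 = -935881/49 + 1584*I*√7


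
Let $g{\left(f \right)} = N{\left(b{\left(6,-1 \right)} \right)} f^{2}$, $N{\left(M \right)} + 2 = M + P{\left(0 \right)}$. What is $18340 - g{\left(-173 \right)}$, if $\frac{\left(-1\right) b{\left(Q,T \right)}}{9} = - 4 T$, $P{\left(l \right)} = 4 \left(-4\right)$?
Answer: $1634506$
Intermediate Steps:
$P{\left(l \right)} = -16$
$b{\left(Q,T \right)} = 36 T$ ($b{\left(Q,T \right)} = - 9 \left(- 4 T\right) = 36 T$)
$N{\left(M \right)} = -18 + M$ ($N{\left(M \right)} = -2 + \left(M - 16\right) = -2 + \left(-16 + M\right) = -18 + M$)
$g{\left(f \right)} = - 54 f^{2}$ ($g{\left(f \right)} = \left(-18 + 36 \left(-1\right)\right) f^{2} = \left(-18 - 36\right) f^{2} = - 54 f^{2}$)
$18340 - g{\left(-173 \right)} = 18340 - - 54 \left(-173\right)^{2} = 18340 - \left(-54\right) 29929 = 18340 - -1616166 = 18340 + 1616166 = 1634506$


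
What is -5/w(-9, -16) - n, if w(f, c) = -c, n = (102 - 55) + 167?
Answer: -3429/16 ≈ -214.31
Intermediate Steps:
n = 214 (n = 47 + 167 = 214)
-5/w(-9, -16) - n = -5/((-1*(-16))) - 1*214 = -5/16 - 214 = -3429/16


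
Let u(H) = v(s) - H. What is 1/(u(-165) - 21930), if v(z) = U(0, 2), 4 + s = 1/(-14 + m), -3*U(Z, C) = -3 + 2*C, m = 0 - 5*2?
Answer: -3/65296 ≈ -4.5945e-5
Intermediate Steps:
m = -10 (m = 0 - 10 = -10)
U(Z, C) = 1 - 2*C/3 (U(Z, C) = -(-3 + 2*C)/3 = 1 - 2*C/3)
s = -97/24 (s = -4 + 1/(-14 - 10) = -4 + 1/(-24) = -4 - 1/24 = -97/24 ≈ -4.0417)
v(z) = -⅓ (v(z) = 1 - ⅔*2 = 1 - 4/3 = -⅓)
u(H) = -⅓ - H
1/(u(-165) - 21930) = 1/((-⅓ - 1*(-165)) - 21930) = 1/((-⅓ + 165) - 21930) = 1/(494/3 - 21930) = 1/(-65296/3) = -3/65296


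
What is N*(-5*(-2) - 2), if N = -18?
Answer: -144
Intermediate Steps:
N*(-5*(-2) - 2) = -18*(-5*(-2) - 2) = -18*(10 - 2) = -18*8 = -144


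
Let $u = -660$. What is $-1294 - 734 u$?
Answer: $483146$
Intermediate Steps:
$-1294 - 734 u = -1294 - -484440 = -1294 + 484440 = 483146$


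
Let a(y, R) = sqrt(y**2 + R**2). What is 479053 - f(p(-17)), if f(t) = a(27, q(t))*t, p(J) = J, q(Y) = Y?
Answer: 479053 + 17*sqrt(1018) ≈ 4.7960e+5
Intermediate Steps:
a(y, R) = sqrt(R**2 + y**2)
f(t) = t*sqrt(729 + t**2) (f(t) = sqrt(t**2 + 27**2)*t = sqrt(t**2 + 729)*t = sqrt(729 + t**2)*t = t*sqrt(729 + t**2))
479053 - f(p(-17)) = 479053 - (-17)*sqrt(729 + (-17)**2) = 479053 - (-17)*sqrt(729 + 289) = 479053 - (-17)*sqrt(1018) = 479053 + 17*sqrt(1018)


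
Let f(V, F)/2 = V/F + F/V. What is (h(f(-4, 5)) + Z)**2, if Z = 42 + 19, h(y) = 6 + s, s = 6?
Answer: 5329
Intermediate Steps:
f(V, F) = 2*F/V + 2*V/F (f(V, F) = 2*(V/F + F/V) = 2*(F/V + V/F) = 2*F/V + 2*V/F)
h(y) = 12 (h(y) = 6 + 6 = 12)
Z = 61
(h(f(-4, 5)) + Z)**2 = (12 + 61)**2 = 73**2 = 5329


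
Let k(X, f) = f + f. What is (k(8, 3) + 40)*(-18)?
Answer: -828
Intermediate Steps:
k(X, f) = 2*f
(k(8, 3) + 40)*(-18) = (2*3 + 40)*(-18) = (6 + 40)*(-18) = 46*(-18) = -828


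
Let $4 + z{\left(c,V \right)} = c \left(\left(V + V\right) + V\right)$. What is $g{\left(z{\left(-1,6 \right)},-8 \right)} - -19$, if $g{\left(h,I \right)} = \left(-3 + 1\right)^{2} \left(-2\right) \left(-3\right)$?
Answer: $43$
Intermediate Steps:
$z{\left(c,V \right)} = -4 + 3 V c$ ($z{\left(c,V \right)} = -4 + c \left(\left(V + V\right) + V\right) = -4 + c \left(2 V + V\right) = -4 + c 3 V = -4 + 3 V c$)
$g{\left(h,I \right)} = 24$ ($g{\left(h,I \right)} = \left(-2\right)^{2} \left(-2\right) \left(-3\right) = 4 \left(-2\right) \left(-3\right) = \left(-8\right) \left(-3\right) = 24$)
$g{\left(z{\left(-1,6 \right)},-8 \right)} - -19 = 24 - -19 = 24 + 19 = 43$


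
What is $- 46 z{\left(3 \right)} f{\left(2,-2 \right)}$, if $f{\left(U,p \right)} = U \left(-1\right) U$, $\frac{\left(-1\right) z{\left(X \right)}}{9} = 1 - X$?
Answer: $3312$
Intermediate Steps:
$z{\left(X \right)} = -9 + 9 X$ ($z{\left(X \right)} = - 9 \left(1 - X\right) = -9 + 9 X$)
$f{\left(U,p \right)} = - U^{2}$ ($f{\left(U,p \right)} = - U U = - U^{2}$)
$- 46 z{\left(3 \right)} f{\left(2,-2 \right)} = - 46 \left(-9 + 9 \cdot 3\right) \left(- 2^{2}\right) = - 46 \left(-9 + 27\right) \left(\left(-1\right) 4\right) = \left(-46\right) 18 \left(-4\right) = \left(-828\right) \left(-4\right) = 3312$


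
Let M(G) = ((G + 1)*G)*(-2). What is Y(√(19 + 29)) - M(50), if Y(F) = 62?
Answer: 5162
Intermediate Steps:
M(G) = -2*G*(1 + G) (M(G) = ((1 + G)*G)*(-2) = (G*(1 + G))*(-2) = -2*G*(1 + G))
Y(√(19 + 29)) - M(50) = 62 - (-2)*50*(1 + 50) = 62 - (-2)*50*51 = 62 - 1*(-5100) = 62 + 5100 = 5162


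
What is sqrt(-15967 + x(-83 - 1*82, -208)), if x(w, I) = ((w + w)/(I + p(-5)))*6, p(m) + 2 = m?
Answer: I*sqrt(29505955)/43 ≈ 126.32*I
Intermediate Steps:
p(m) = -2 + m
x(w, I) = 12*w/(-7 + I) (x(w, I) = ((w + w)/(I + (-2 - 5)))*6 = ((2*w)/(I - 7))*6 = ((2*w)/(-7 + I))*6 = (2*w/(-7 + I))*6 = 12*w/(-7 + I))
sqrt(-15967 + x(-83 - 1*82, -208)) = sqrt(-15967 + 12*(-83 - 1*82)/(-7 - 208)) = sqrt(-15967 + 12*(-83 - 82)/(-215)) = sqrt(-15967 + 12*(-165)*(-1/215)) = sqrt(-15967 + 396/43) = sqrt(-686185/43) = I*sqrt(29505955)/43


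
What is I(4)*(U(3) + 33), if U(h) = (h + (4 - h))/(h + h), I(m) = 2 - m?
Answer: -202/3 ≈ -67.333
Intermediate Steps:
U(h) = 2/h (U(h) = 4/((2*h)) = 4*(1/(2*h)) = 2/h)
I(4)*(U(3) + 33) = (2 - 1*4)*(2/3 + 33) = (2 - 4)*(2*(⅓) + 33) = -2*(⅔ + 33) = -2*101/3 = -202/3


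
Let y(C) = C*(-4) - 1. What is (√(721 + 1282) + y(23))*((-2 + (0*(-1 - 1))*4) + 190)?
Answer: -17484 + 188*√2003 ≈ -9070.1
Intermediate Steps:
y(C) = -1 - 4*C (y(C) = -4*C - 1 = -1 - 4*C)
(√(721 + 1282) + y(23))*((-2 + (0*(-1 - 1))*4) + 190) = (√(721 + 1282) + (-1 - 4*23))*((-2 + (0*(-1 - 1))*4) + 190) = (√2003 + (-1 - 92))*((-2 + (0*(-2))*4) + 190) = (√2003 - 93)*((-2 + 0*4) + 190) = (-93 + √2003)*((-2 + 0) + 190) = (-93 + √2003)*(-2 + 190) = (-93 + √2003)*188 = -17484 + 188*√2003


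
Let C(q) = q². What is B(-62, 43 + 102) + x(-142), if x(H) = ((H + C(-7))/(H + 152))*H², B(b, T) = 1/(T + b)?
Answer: -77822953/415 ≈ -1.8753e+5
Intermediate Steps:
x(H) = H²*(49 + H)/(152 + H) (x(H) = ((H + (-7)²)/(H + 152))*H² = ((H + 49)/(152 + H))*H² = ((49 + H)/(152 + H))*H² = H²*(49 + H)/(152 + H))
B(-62, 43 + 102) + x(-142) = 1/((43 + 102) - 62) + (-142)²*(49 - 142)/(152 - 142) = 1/(145 - 62) + 20164*(-93)/10 = 1/83 + 20164*(⅒)*(-93) = 1/83 - 937626/5 = -77822953/415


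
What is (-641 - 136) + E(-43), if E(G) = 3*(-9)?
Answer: -804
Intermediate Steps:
E(G) = -27
(-641 - 136) + E(-43) = (-641 - 136) - 27 = -777 - 27 = -804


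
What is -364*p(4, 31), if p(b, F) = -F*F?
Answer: 349804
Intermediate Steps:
p(b, F) = -F**2
-364*p(4, 31) = -(-364)*31**2 = -(-364)*961 = -364*(-961) = 349804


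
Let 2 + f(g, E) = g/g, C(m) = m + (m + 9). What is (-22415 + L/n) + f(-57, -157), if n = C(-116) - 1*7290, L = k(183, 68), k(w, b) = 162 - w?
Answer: -168411387/7513 ≈ -22416.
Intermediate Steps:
C(m) = 9 + 2*m (C(m) = m + (9 + m) = 9 + 2*m)
f(g, E) = -1 (f(g, E) = -2 + g/g = -2 + 1 = -1)
L = -21 (L = 162 - 1*183 = 162 - 183 = -21)
n = -7513 (n = (9 + 2*(-116)) - 1*7290 = (9 - 232) - 7290 = -223 - 7290 = -7513)
(-22415 + L/n) + f(-57, -157) = (-22415 - 21/(-7513)) - 1 = (-22415 - 21*(-1/7513)) - 1 = (-22415 + 21/7513) - 1 = -168403874/7513 - 1 = -168411387/7513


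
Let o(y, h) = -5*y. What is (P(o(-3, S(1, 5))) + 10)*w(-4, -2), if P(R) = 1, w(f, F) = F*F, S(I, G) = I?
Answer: 44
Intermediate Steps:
w(f, F) = F**2
(P(o(-3, S(1, 5))) + 10)*w(-4, -2) = (1 + 10)*(-2)**2 = 11*4 = 44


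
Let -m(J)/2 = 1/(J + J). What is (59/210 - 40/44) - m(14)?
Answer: -643/1155 ≈ -0.55671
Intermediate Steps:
m(J) = -1/J (m(J) = -2/(J + J) = -2*1/(2*J) = -1/J)
(59/210 - 40/44) - m(14) = (59/210 - 40/44) - (-1)/14 = (59*(1/210) - 40*1/44) - (-1)/14 = (59/210 - 10/11) - 1*(-1/14) = -1451/2310 + 1/14 = -643/1155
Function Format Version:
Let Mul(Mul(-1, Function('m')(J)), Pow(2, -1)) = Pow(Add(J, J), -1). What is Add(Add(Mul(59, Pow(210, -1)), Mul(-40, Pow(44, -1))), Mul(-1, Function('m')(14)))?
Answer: Rational(-643, 1155) ≈ -0.55671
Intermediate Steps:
Function('m')(J) = Mul(-1, Pow(J, -1)) (Function('m')(J) = Mul(-2, Pow(Add(J, J), -1)) = Mul(-2, Pow(Mul(2, J), -1)) = Mul(-2, Mul(Rational(1, 2), Pow(J, -1))) = Mul(-1, Pow(J, -1)))
Add(Add(Mul(59, Pow(210, -1)), Mul(-40, Pow(44, -1))), Mul(-1, Function('m')(14))) = Add(Add(Mul(59, Pow(210, -1)), Mul(-40, Pow(44, -1))), Mul(-1, Mul(-1, Pow(14, -1)))) = Add(Add(Mul(59, Rational(1, 210)), Mul(-40, Rational(1, 44))), Mul(-1, Mul(-1, Rational(1, 14)))) = Add(Add(Rational(59, 210), Rational(-10, 11)), Mul(-1, Rational(-1, 14))) = Add(Rational(-1451, 2310), Rational(1, 14)) = Rational(-643, 1155)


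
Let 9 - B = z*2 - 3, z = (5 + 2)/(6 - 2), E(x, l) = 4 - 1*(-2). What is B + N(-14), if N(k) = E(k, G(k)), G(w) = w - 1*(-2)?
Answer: 29/2 ≈ 14.500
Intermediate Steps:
G(w) = 2 + w (G(w) = w + 2 = 2 + w)
E(x, l) = 6 (E(x, l) = 4 + 2 = 6)
z = 7/4 ≈ 1.7500
N(k) = 6
B = 17/2 (B = 9 - ((7/4)*2 - 3) = 9 - (7/2 - 3) = 9 - 1*½ = 9 - ½ = 17/2 ≈ 8.5000)
B + N(-14) = 17/2 + 6 = 29/2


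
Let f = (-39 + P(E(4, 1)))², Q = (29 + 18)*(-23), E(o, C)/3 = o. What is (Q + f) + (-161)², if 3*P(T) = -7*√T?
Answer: 79279/3 + 364*√3 ≈ 27057.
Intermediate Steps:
E(o, C) = 3*o
Q = -1081 (Q = 47*(-23) = -1081)
P(T) = -7*√T/3 (P(T) = (-7*√T)/3 = -7*√T/3)
f = (-39 - 14*√3/3)² (f = (-39 - 7*2*√3/3)² = (-39 - 14*√3/3)² ≈ 2216.8)
(Q + f) + (-161)² = (-1081 + (4759/3 + 364*√3)) + (-161)² = (1516/3 + 364*√3) + 25921 = 79279/3 + 364*√3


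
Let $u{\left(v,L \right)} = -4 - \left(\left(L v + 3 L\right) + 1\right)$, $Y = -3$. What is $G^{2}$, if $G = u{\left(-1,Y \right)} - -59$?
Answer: $3600$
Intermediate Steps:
$u{\left(v,L \right)} = -5 - 3 L - L v$ ($u{\left(v,L \right)} = -4 - \left(\left(3 L + L v\right) + 1\right) = -4 - \left(1 + 3 L + L v\right) = -5 - 3 L - L v$)
$G = 60$ ($G = \left(-5 - -9 - \left(-3\right) \left(-1\right)\right) - -59 = \left(-5 + 9 - 3\right) + 59 = 1 + 59 = 60$)
$G^{2} = 60^{2} = 3600$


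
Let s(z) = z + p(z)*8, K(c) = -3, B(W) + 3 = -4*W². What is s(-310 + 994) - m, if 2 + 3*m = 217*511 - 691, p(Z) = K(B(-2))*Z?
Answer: -157390/3 ≈ -52463.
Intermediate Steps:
B(W) = -3 - 4*W²
p(Z) = -3*Z
s(z) = -23*z (s(z) = z - 3*z*8 = z - 24*z = -23*z)
m = 110194/3 (m = -⅔ + (217*511 - 691)/3 = -⅔ + (110887 - 691)/3 = -⅔ + (⅓)*110196 = -⅔ + 36732 = 110194/3 ≈ 36731.)
s(-310 + 994) - m = -23*(-310 + 994) - 1*110194/3 = -23*684 - 110194/3 = -15732 - 110194/3 = -157390/3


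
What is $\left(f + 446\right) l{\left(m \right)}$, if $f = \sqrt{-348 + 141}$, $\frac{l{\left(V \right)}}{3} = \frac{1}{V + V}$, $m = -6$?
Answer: $- \frac{223}{2} - \frac{3 i \sqrt{23}}{4} \approx -111.5 - 3.5969 i$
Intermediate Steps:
$l{\left(V \right)} = \frac{3}{2 V}$ ($l{\left(V \right)} = \frac{3}{V + V} = \frac{3}{2 V}$)
$f = 3 i \sqrt{23}$ ($f = \sqrt{-207} = 3 i \sqrt{23} \approx 14.387 i$)
$\left(f + 446\right) l{\left(m \right)} = \left(3 i \sqrt{23} + 446\right) \frac{3}{2 \left(-6\right)} = \left(446 + 3 i \sqrt{23}\right) \frac{3}{2} \left(- \frac{1}{6}\right) = \left(446 + 3 i \sqrt{23}\right) \left(- \frac{1}{4}\right) = - \frac{223}{2} - \frac{3 i \sqrt{23}}{4}$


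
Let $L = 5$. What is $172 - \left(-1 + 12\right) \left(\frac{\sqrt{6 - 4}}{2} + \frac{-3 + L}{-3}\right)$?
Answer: $\frac{538}{3} - \frac{11 \sqrt{2}}{2} \approx 171.56$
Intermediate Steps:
$172 - \left(-1 + 12\right) \left(\frac{\sqrt{6 - 4}}{2} + \frac{-3 + L}{-3}\right) = 172 - \left(-1 + 12\right) \left(\frac{\sqrt{6 - 4}}{2} + \frac{-3 + 5}{-3}\right) = 172 - 11 \left(\sqrt{2} \cdot \frac{1}{2} + 2 \left(- \frac{1}{3}\right)\right) = 172 - 11 \left(\frac{\sqrt{2}}{2} - \frac{2}{3}\right) = 172 - 11 \left(- \frac{2}{3} + \frac{\sqrt{2}}{2}\right) = 172 - \left(- \frac{22}{3} + \frac{11 \sqrt{2}}{2}\right) = 172 + \left(\frac{22}{3} - \frac{11 \sqrt{2}}{2}\right) = \frac{538}{3} - \frac{11 \sqrt{2}}{2}$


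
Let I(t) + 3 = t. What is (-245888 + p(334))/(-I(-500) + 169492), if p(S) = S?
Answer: -245554/169995 ≈ -1.4445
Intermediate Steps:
I(t) = -3 + t
(-245888 + p(334))/(-I(-500) + 169492) = (-245888 + 334)/(-(-3 - 500) + 169492) = -245554/(-1*(-503) + 169492) = -245554/(503 + 169492) = -245554/169995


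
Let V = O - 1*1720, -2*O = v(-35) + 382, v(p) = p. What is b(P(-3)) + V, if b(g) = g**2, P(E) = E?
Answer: -3769/2 ≈ -1884.5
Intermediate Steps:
O = -347/2 (O = -(-35 + 382)/2 = -1/2*347 = -347/2 ≈ -173.50)
V = -3787/2 (V = -347/2 - 1*1720 = -347/2 - 1720 = -3787/2 ≈ -1893.5)
b(P(-3)) + V = (-3)**2 - 3787/2 = 9 - 3787/2 = -3769/2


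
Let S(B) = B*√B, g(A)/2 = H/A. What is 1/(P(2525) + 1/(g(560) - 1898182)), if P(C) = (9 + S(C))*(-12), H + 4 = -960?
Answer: 953382374961177829/20463975095230655012176548838 - 668691801398423422875*√101/10231987547615327506088274419 ≈ -6.5674e-7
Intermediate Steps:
H = -964 (H = -4 - 960 = -964)
g(A) = -1928/A (g(A) = 2*(-964/A) = -1928/A)
S(B) = B^(3/2)
P(C) = -108 - 12*C^(3/2) (P(C) = (9 + C^(3/2))*(-12) = -108 - 12*C^(3/2))
1/(P(2525) + 1/(g(560) - 1898182)) = 1/((-108 - 151500*√101) + 1/(-1928/560 - 1898182)) = 1/((-108 - 151500*√101) + 1/(-1928*1/560 - 1898182)) = 1/((-108 - 151500*√101) + 1/(-241/70 - 1898182)) = 1/((-108 - 151500*√101) + 1/(-132872981/70)) = 1/((-108 - 151500*√101) - 70/132872981) = 1/(-14350282018/132872981 - 151500*√101)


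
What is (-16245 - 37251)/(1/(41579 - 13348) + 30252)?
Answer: -1510245576/854044213 ≈ -1.7683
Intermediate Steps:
(-16245 - 37251)/(1/(41579 - 13348) + 30252) = -53496/(1/28231 + 30252) = -53496/854044213/28231 = -53496*28231/854044213 = -1510245576/854044213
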